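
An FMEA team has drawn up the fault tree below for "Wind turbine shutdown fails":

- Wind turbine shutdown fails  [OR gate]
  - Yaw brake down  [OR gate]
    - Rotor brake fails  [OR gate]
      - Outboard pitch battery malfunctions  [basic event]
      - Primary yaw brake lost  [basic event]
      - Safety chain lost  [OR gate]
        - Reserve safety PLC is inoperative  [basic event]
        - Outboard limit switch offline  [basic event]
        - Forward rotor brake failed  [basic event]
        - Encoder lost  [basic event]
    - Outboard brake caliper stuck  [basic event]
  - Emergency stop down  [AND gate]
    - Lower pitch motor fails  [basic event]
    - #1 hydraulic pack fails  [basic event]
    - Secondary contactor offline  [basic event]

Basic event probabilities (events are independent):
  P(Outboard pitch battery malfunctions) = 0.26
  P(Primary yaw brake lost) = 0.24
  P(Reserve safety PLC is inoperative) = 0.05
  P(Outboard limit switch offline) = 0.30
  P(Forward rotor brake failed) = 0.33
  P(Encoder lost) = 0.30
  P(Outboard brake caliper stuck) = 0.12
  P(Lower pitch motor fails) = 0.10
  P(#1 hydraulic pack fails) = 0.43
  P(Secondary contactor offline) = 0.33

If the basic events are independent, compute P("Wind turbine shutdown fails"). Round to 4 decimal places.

P(Safety chain lost) [OR] = 1 − (1−0.05) × (1−0.30) × (1−0.33) × (1−0.30) = 0.688115
P(Rotor brake fails) [OR] = 1 − (1−0.26) × (1−0.24) × (1−0.688115) = 0.824596
P(Yaw brake down) [OR] = 1 − (1−0.824596) × (1−0.12) = 0.845644
P(Emergency stop down) [AND] = 0.10 × 0.43 × 0.33 = 0.014190
P(Wind turbine shutdown fails) [OR] = 1 − (1−0.845644) × (1−0.014190) = 0.847834
Rounded to 4 decimal places: P(Wind turbine shutdown fails) ≈ 0.8478.

0.8478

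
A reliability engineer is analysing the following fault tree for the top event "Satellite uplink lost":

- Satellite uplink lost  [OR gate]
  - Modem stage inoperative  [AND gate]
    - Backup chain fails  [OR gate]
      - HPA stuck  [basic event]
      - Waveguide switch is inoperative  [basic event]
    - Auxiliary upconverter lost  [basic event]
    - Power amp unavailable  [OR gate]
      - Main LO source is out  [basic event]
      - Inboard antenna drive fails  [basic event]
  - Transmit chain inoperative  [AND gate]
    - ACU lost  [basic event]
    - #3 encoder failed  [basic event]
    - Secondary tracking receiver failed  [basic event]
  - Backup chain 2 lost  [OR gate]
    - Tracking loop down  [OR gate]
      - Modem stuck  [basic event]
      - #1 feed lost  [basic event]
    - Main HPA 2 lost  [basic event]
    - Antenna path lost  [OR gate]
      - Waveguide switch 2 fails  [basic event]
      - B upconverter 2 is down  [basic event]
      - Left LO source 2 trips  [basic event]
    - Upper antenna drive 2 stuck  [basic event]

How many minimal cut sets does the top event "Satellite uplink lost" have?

12

Backup chain fails [OR]: union of children's cut sets → 2 cut set(s).
Power amp unavailable [OR]: union of children's cut sets → 2 cut set(s).
Modem stage inoperative [AND]: one cut set from each child combined → 2 × 1 × 2 = 4 cut set(s).
Transmit chain inoperative [AND]: one cut set from each child combined → 1 × 1 × 1 = 1 cut set(s).
Tracking loop down [OR]: union of children's cut sets → 2 cut set(s).
Antenna path lost [OR]: union of children's cut sets → 3 cut set(s).
Backup chain 2 lost [OR]: union of children's cut sets → 7 cut set(s).
Satellite uplink lost [OR]: union of children's cut sets → 12 cut set(s).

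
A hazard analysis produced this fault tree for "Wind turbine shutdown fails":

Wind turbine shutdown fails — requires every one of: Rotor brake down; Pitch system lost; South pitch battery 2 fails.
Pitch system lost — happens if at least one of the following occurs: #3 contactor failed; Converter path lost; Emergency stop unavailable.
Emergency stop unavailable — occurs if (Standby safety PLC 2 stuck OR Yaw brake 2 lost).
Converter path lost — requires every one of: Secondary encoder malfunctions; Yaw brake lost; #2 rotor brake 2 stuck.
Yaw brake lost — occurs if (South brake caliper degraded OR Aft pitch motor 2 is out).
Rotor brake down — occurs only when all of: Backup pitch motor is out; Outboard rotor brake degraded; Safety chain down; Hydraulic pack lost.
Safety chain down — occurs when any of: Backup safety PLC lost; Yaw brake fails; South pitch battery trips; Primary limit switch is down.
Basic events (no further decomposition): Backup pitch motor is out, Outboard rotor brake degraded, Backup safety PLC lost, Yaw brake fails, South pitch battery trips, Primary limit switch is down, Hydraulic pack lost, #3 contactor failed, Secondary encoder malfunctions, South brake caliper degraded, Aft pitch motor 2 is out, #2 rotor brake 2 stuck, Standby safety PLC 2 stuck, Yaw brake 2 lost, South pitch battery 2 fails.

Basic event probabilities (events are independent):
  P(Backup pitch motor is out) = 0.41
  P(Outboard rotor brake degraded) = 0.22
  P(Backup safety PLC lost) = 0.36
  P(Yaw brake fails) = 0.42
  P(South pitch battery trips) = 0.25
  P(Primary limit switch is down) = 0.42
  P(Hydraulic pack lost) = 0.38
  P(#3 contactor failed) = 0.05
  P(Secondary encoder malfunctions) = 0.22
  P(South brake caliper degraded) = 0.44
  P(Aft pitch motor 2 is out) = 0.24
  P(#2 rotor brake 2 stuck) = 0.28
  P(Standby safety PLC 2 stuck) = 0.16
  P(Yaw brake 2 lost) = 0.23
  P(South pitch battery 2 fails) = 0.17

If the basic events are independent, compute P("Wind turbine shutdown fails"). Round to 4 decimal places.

P(Safety chain down) [OR] = 1 − (1−0.36) × (1−0.42) × (1−0.25) × (1−0.42) = 0.838528
P(Rotor brake down) [AND] = 0.41 × 0.22 × 0.838528 × 0.38 = 0.028741
P(Yaw brake lost) [OR] = 1 − (1−0.44) × (1−0.24) = 0.574400
P(Converter path lost) [AND] = 0.22 × 0.574400 × 0.28 = 0.035383
P(Emergency stop unavailable) [OR] = 1 − (1−0.16) × (1−0.23) = 0.353200
P(Pitch system lost) [OR] = 1 − (1−0.05) × (1−0.035383) × (1−0.353200) = 0.407281
P(Wind turbine shutdown fails) [AND] = 0.028741 × 0.407281 × 0.17 = 0.001990
Rounded to 4 decimal places: P(Wind turbine shutdown fails) ≈ 0.0020.

0.0020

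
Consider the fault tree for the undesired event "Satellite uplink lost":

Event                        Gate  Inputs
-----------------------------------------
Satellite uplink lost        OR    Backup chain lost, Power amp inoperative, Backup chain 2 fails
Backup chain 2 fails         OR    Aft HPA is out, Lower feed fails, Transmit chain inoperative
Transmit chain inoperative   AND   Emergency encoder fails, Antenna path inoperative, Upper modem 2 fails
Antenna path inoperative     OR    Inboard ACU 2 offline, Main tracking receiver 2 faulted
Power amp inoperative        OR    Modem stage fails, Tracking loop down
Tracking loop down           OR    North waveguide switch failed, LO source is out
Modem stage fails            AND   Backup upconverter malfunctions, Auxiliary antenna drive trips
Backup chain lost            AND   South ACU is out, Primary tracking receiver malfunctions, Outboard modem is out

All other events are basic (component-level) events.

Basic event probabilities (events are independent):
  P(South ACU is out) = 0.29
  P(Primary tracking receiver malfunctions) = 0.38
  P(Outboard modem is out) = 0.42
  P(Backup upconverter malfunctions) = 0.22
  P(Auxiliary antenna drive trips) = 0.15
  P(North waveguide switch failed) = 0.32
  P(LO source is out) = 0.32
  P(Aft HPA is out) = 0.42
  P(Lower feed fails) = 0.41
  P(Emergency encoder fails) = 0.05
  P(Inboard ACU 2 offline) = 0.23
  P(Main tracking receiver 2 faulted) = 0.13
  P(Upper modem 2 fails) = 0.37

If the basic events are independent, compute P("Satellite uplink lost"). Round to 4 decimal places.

P(Backup chain lost) [AND] = 0.29 × 0.38 × 0.42 = 0.046284
P(Modem stage fails) [AND] = 0.22 × 0.15 = 0.033000
P(Tracking loop down) [OR] = 1 − (1−0.32) × (1−0.32) = 0.537600
P(Power amp inoperative) [OR] = 1 − (1−0.033000) × (1−0.537600) = 0.552859
P(Antenna path inoperative) [OR] = 1 − (1−0.23) × (1−0.13) = 0.330100
P(Transmit chain inoperative) [AND] = 0.05 × 0.330100 × 0.37 = 0.006107
P(Backup chain 2 fails) [OR] = 1 − (1−0.42) × (1−0.41) × (1−0.006107) = 0.659890
P(Satellite uplink lost) [OR] = 1 − (1−0.046284) × (1−0.552859) × (1−0.659890) = 0.854962
Rounded to 4 decimal places: P(Satellite uplink lost) ≈ 0.8550.

0.8550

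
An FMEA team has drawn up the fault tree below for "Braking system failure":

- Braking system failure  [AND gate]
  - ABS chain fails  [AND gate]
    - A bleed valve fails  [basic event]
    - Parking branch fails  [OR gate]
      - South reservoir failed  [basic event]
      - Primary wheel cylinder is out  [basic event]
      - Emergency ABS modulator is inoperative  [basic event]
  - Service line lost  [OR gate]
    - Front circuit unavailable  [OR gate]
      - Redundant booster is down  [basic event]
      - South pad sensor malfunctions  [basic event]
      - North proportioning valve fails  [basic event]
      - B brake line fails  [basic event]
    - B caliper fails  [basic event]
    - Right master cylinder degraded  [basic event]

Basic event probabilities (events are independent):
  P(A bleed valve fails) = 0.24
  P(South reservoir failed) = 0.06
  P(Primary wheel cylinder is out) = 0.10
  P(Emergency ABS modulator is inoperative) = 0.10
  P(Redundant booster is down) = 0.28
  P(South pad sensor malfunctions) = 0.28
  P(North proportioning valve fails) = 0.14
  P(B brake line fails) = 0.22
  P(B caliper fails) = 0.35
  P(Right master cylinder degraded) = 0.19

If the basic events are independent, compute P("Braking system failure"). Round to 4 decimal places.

0.0468

P(Parking branch fails) [OR] = 1 − (1−0.06) × (1−0.10) × (1−0.10) = 0.238600
P(ABS chain fails) [AND] = 0.24 × 0.238600 = 0.057264
P(Front circuit unavailable) [OR] = 1 − (1−0.28) × (1−0.28) × (1−0.14) × (1−0.22) = 0.652257
P(Service line lost) [OR] = 1 − (1−0.652257) × (1−0.35) × (1−0.19) = 0.816913
P(Braking system failure) [AND] = 0.057264 × 0.816913 = 0.046780
Rounded to 4 decimal places: P(Braking system failure) ≈ 0.0468.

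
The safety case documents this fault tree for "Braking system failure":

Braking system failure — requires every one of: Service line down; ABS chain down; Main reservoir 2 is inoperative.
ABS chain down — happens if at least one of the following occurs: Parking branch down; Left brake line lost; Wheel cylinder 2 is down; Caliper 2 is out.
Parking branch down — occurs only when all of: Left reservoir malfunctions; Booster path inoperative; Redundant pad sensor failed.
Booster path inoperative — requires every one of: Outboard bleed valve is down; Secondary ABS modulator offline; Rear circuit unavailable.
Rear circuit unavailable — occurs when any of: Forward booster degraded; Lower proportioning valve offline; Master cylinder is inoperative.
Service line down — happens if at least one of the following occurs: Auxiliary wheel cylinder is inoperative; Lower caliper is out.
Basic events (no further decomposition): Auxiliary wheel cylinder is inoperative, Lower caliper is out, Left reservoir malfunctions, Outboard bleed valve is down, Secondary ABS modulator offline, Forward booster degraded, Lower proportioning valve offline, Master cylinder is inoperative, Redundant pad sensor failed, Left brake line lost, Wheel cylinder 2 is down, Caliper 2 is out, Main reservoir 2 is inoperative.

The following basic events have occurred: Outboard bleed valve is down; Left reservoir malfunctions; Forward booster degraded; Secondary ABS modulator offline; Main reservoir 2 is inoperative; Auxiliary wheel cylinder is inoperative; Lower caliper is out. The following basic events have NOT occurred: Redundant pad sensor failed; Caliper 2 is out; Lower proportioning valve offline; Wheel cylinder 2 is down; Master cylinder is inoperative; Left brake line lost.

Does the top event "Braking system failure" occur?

No

Service line down [OR]: Auxiliary wheel cylinder is inoperative=occurs, Lower caliper is out=occurs → at least one input occurs → occurs.
Rear circuit unavailable [OR]: Forward booster degraded=occurs, Lower proportioning valve offline=not, Master cylinder is inoperative=not → at least one input occurs → occurs.
Booster path inoperative [AND]: Outboard bleed valve is down=occurs, Secondary ABS modulator offline=occurs, Rear circuit unavailable=occurs → all inputs occur → occurs.
Parking branch down [AND]: Left reservoir malfunctions=occurs, Booster path inoperative=occurs, Redundant pad sensor failed=not → not all inputs occur → does not occur.
ABS chain down [OR]: Parking branch down=not, Left brake line lost=not, Wheel cylinder 2 is down=not, Caliper 2 is out=not → no input occurs → does not occur.
Braking system failure [AND]: Service line down=occurs, ABS chain down=not, Main reservoir 2 is inoperative=occurs → not all inputs occur → does not occur.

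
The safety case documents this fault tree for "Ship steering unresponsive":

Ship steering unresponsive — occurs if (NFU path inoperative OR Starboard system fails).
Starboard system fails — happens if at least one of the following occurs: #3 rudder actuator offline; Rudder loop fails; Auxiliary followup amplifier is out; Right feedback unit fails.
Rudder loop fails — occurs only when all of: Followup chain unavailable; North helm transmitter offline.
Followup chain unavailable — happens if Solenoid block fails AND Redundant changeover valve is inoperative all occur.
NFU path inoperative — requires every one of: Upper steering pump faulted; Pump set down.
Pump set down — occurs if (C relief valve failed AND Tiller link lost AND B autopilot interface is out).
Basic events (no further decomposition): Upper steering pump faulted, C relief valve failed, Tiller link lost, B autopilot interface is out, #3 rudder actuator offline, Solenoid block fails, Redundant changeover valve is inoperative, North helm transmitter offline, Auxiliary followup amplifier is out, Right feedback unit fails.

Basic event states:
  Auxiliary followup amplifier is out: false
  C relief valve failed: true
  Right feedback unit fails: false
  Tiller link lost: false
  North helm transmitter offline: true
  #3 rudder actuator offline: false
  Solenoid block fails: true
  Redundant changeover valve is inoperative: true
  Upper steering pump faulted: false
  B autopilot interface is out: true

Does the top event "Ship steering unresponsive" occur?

Yes

Pump set down [AND]: C relief valve failed=occurs, Tiller link lost=not, B autopilot interface is out=occurs → not all inputs occur → does not occur.
NFU path inoperative [AND]: Upper steering pump faulted=not, Pump set down=not → not all inputs occur → does not occur.
Followup chain unavailable [AND]: Solenoid block fails=occurs, Redundant changeover valve is inoperative=occurs → all inputs occur → occurs.
Rudder loop fails [AND]: Followup chain unavailable=occurs, North helm transmitter offline=occurs → all inputs occur → occurs.
Starboard system fails [OR]: #3 rudder actuator offline=not, Rudder loop fails=occurs, Auxiliary followup amplifier is out=not, Right feedback unit fails=not → at least one input occurs → occurs.
Ship steering unresponsive [OR]: NFU path inoperative=not, Starboard system fails=occurs → at least one input occurs → occurs.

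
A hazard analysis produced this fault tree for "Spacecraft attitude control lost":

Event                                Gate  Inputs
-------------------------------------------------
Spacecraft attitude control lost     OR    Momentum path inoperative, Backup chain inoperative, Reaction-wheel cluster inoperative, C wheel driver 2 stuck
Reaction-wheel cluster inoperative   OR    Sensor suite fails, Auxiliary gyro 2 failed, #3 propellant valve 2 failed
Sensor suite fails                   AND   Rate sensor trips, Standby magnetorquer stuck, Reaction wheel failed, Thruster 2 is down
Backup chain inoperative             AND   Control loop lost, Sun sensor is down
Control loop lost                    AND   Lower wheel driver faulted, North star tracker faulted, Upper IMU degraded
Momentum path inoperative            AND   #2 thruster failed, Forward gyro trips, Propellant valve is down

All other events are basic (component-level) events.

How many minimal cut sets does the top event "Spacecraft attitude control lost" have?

6

Momentum path inoperative [AND]: one cut set from each child combined → 1 × 1 × 1 = 1 cut set(s).
Control loop lost [AND]: one cut set from each child combined → 1 × 1 × 1 = 1 cut set(s).
Backup chain inoperative [AND]: one cut set from each child combined → 1 × 1 = 1 cut set(s).
Sensor suite fails [AND]: one cut set from each child combined → 1 × 1 × 1 × 1 = 1 cut set(s).
Reaction-wheel cluster inoperative [OR]: union of children's cut sets → 3 cut set(s).
Spacecraft attitude control lost [OR]: union of children's cut sets → 6 cut set(s).
Minimal cut sets: {#2 thruster failed, Forward gyro trips, Propellant valve is down}; {Lower wheel driver faulted, North star tracker faulted, Sun sensor is down, Upper IMU degraded}; {Rate sensor trips, Reaction wheel failed, Standby magnetorquer stuck, Thruster 2 is down}; {Auxiliary gyro 2 failed}; {#3 propellant valve 2 failed}; {C wheel driver 2 stuck}.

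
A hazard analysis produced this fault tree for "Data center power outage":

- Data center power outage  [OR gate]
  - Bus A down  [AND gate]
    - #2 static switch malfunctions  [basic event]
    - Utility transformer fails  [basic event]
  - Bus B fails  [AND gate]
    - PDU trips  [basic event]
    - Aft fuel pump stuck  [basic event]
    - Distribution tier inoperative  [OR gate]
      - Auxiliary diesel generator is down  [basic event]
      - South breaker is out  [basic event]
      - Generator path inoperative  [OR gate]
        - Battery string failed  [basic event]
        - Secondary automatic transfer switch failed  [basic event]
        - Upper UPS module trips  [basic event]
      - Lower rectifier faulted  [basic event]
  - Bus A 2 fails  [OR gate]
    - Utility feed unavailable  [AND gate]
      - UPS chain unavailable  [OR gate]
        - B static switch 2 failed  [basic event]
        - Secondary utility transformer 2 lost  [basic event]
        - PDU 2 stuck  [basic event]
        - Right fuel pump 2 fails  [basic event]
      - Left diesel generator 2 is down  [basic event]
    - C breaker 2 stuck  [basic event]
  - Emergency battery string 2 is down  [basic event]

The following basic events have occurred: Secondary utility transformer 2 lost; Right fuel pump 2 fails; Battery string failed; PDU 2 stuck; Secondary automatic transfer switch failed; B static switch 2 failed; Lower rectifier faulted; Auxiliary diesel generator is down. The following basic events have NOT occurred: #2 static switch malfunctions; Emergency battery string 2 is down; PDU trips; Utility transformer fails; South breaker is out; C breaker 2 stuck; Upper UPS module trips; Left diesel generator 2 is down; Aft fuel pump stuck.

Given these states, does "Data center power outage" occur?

No

Bus A down [AND]: #2 static switch malfunctions=not, Utility transformer fails=not → not all inputs occur → does not occur.
Generator path inoperative [OR]: Battery string failed=occurs, Secondary automatic transfer switch failed=occurs, Upper UPS module trips=not → at least one input occurs → occurs.
Distribution tier inoperative [OR]: Auxiliary diesel generator is down=occurs, South breaker is out=not, Generator path inoperative=occurs, Lower rectifier faulted=occurs → at least one input occurs → occurs.
Bus B fails [AND]: PDU trips=not, Aft fuel pump stuck=not, Distribution tier inoperative=occurs → not all inputs occur → does not occur.
UPS chain unavailable [OR]: B static switch 2 failed=occurs, Secondary utility transformer 2 lost=occurs, PDU 2 stuck=occurs, Right fuel pump 2 fails=occurs → at least one input occurs → occurs.
Utility feed unavailable [AND]: UPS chain unavailable=occurs, Left diesel generator 2 is down=not → not all inputs occur → does not occur.
Bus A 2 fails [OR]: Utility feed unavailable=not, C breaker 2 stuck=not → no input occurs → does not occur.
Data center power outage [OR]: Bus A down=not, Bus B fails=not, Bus A 2 fails=not, Emergency battery string 2 is down=not → no input occurs → does not occur.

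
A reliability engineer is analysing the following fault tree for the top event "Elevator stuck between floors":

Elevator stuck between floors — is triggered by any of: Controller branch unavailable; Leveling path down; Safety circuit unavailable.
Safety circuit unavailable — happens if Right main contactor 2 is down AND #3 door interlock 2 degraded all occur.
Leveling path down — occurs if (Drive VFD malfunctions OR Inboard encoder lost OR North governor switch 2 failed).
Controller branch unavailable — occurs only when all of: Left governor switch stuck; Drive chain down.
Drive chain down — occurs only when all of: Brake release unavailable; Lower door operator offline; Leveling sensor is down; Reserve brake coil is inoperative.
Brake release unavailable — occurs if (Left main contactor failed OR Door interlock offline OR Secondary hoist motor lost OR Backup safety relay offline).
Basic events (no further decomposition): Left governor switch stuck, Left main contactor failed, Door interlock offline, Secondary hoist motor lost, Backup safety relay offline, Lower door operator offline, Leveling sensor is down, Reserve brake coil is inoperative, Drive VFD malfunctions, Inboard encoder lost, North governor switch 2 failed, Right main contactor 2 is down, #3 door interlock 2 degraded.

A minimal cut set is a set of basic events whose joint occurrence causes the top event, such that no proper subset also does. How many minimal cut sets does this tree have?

8

Brake release unavailable [OR]: union of children's cut sets → 4 cut set(s).
Drive chain down [AND]: one cut set from each child combined → 4 × 1 × 1 × 1 = 4 cut set(s).
Controller branch unavailable [AND]: one cut set from each child combined → 1 × 4 = 4 cut set(s).
Leveling path down [OR]: union of children's cut sets → 3 cut set(s).
Safety circuit unavailable [AND]: one cut set from each child combined → 1 × 1 = 1 cut set(s).
Elevator stuck between floors [OR]: union of children's cut sets → 8 cut set(s).
Minimal cut sets: {Left governor switch stuck, Left main contactor failed, Leveling sensor is down, Lower door operator offline, Reserve brake coil is inoperative}; {Door interlock offline, Left governor switch stuck, Leveling sensor is down, Lower door operator offline, Reserve brake coil is inoperative}; {Left governor switch stuck, Leveling sensor is down, Lower door operator offline, Reserve brake coil is inoperative, Secondary hoist motor lost}; {Backup safety relay offline, Left governor switch stuck, Leveling sensor is down, Lower door operator offline, Reserve brake coil is inoperative}; {Drive VFD malfunctions}; {Inboard encoder lost}; {North governor switch 2 failed}; {#3 door interlock 2 degraded, Right main contactor 2 is down}.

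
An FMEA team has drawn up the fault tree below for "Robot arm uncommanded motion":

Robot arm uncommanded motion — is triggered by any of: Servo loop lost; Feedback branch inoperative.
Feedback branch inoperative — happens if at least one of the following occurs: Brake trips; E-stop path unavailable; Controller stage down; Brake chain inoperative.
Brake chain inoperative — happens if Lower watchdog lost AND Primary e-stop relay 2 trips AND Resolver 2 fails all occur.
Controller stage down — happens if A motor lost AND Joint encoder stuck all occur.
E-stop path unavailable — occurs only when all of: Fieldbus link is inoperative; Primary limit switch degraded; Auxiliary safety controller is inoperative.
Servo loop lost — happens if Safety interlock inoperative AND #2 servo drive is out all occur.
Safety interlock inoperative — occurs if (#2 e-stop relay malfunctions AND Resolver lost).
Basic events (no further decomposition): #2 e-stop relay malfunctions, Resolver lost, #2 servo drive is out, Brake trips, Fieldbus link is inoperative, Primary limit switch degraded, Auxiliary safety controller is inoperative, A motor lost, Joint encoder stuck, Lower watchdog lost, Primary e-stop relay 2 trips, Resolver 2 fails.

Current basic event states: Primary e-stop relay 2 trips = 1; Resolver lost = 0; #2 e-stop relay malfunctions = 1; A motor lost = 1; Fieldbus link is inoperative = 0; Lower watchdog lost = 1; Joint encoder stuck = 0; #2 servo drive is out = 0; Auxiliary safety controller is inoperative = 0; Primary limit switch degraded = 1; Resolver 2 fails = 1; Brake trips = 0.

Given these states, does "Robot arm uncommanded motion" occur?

Safety interlock inoperative [AND]: #2 e-stop relay malfunctions=occurs, Resolver lost=not → not all inputs occur → does not occur.
Servo loop lost [AND]: Safety interlock inoperative=not, #2 servo drive is out=not → not all inputs occur → does not occur.
E-stop path unavailable [AND]: Fieldbus link is inoperative=not, Primary limit switch degraded=occurs, Auxiliary safety controller is inoperative=not → not all inputs occur → does not occur.
Controller stage down [AND]: A motor lost=occurs, Joint encoder stuck=not → not all inputs occur → does not occur.
Brake chain inoperative [AND]: Lower watchdog lost=occurs, Primary e-stop relay 2 trips=occurs, Resolver 2 fails=occurs → all inputs occur → occurs.
Feedback branch inoperative [OR]: Brake trips=not, E-stop path unavailable=not, Controller stage down=not, Brake chain inoperative=occurs → at least one input occurs → occurs.
Robot arm uncommanded motion [OR]: Servo loop lost=not, Feedback branch inoperative=occurs → at least one input occurs → occurs.

Yes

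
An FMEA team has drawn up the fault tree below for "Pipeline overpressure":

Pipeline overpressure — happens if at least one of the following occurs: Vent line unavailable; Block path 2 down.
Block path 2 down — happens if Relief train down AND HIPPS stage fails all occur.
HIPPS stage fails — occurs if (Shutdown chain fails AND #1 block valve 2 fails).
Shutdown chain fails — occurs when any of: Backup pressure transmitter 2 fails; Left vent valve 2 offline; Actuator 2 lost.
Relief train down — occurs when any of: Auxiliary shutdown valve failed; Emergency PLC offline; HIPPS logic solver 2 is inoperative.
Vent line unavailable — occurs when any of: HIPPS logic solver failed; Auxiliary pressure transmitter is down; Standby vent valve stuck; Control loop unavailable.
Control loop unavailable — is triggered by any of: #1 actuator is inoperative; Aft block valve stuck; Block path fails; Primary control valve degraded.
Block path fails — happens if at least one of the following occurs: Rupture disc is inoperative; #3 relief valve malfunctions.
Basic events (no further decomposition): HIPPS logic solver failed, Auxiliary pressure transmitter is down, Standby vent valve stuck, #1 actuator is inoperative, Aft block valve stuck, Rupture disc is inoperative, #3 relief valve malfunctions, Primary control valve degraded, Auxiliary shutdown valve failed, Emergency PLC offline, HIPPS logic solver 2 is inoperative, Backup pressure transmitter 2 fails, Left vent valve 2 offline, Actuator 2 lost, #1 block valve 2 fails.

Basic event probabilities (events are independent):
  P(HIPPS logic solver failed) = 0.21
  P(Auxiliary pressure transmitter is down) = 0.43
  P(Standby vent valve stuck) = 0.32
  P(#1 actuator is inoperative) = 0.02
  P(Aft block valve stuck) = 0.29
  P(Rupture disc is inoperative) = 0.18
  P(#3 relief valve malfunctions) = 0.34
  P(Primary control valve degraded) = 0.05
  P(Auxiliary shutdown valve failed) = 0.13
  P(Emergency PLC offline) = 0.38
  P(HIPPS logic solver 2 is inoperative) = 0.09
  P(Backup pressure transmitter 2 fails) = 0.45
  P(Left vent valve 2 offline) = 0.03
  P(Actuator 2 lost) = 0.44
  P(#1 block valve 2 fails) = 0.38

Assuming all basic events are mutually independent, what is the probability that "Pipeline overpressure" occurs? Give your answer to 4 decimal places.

P(Block path fails) [OR] = 1 − (1−0.18) × (1−0.34) = 0.458800
P(Control loop unavailable) [OR] = 1 − (1−0.02) × (1−0.29) × (1−0.458800) × (1−0.05) = 0.642261
P(Vent line unavailable) [OR] = 1 − (1−0.21) × (1−0.43) × (1−0.32) × (1−0.642261) = 0.890459
P(Relief train down) [OR] = 1 − (1−0.13) × (1−0.38) × (1−0.09) = 0.509146
P(Shutdown chain fails) [OR] = 1 − (1−0.45) × (1−0.03) × (1−0.44) = 0.701240
P(HIPPS stage fails) [AND] = 0.701240 × 0.38 = 0.266471
P(Block path 2 down) [AND] = 0.509146 × 0.266471 = 0.135673
P(Pipeline overpressure) [OR] = 1 − (1−0.890459) × (1−0.135673) = 0.905321
Rounded to 4 decimal places: P(Pipeline overpressure) ≈ 0.9053.

0.9053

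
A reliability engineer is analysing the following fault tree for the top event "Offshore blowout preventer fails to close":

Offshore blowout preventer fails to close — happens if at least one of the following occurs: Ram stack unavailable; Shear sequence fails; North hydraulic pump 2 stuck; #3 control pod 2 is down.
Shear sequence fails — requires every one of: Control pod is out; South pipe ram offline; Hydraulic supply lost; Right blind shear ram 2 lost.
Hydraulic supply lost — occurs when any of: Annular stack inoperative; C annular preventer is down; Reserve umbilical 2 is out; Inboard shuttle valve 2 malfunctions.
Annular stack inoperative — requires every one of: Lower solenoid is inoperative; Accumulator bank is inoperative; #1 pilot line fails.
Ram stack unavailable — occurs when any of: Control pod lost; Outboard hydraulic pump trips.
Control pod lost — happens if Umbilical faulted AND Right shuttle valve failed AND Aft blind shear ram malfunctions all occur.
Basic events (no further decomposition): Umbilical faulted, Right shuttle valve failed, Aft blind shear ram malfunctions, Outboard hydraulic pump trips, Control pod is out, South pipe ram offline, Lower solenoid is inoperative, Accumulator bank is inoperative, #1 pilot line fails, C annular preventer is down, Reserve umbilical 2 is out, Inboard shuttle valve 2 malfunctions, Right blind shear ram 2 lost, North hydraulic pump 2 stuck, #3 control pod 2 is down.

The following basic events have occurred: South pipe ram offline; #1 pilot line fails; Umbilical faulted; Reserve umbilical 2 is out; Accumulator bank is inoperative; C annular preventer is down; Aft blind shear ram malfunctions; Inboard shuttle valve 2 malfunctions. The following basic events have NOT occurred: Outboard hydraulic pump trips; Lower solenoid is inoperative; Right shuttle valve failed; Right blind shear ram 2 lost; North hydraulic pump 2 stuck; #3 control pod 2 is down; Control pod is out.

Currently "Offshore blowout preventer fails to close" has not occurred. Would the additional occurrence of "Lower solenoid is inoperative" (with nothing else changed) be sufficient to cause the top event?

No

Counterfactual: set "Lower solenoid is inoperative" to occurred.
Control pod lost [AND]: Umbilical faulted=occurs, Right shuttle valve failed=not, Aft blind shear ram malfunctions=occurs → not all inputs occur → does not occur.
Ram stack unavailable [OR]: Control pod lost=not, Outboard hydraulic pump trips=not → no input occurs → does not occur.
Annular stack inoperative [AND]: Lower solenoid is inoperative=occurs, Accumulator bank is inoperative=occurs, #1 pilot line fails=occurs → all inputs occur → occurs.
Hydraulic supply lost [OR]: Annular stack inoperative=occurs, C annular preventer is down=occurs, Reserve umbilical 2 is out=occurs, Inboard shuttle valve 2 malfunctions=occurs → at least one input occurs → occurs.
Shear sequence fails [AND]: Control pod is out=not, South pipe ram offline=occurs, Hydraulic supply lost=occurs, Right blind shear ram 2 lost=not → not all inputs occur → does not occur.
Offshore blowout preventer fails to close [OR]: Ram stack unavailable=not, Shear sequence fails=not, North hydraulic pump 2 stuck=not, #3 control pod 2 is down=not → no input occurs → does not occur.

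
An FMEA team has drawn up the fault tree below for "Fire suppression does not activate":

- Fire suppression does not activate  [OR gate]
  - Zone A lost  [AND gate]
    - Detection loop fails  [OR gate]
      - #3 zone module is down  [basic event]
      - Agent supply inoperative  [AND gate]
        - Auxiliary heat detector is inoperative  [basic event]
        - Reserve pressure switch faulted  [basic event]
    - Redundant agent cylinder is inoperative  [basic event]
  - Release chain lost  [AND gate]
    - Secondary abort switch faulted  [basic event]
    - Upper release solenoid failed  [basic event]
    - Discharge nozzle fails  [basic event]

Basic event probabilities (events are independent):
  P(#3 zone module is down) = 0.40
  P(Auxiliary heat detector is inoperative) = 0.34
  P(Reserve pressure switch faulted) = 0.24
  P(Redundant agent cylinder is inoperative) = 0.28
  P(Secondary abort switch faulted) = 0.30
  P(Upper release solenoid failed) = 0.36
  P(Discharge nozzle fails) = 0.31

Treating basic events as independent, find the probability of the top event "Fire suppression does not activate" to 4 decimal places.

0.1550

P(Agent supply inoperative) [AND] = 0.34 × 0.24 = 0.081600
P(Detection loop fails) [OR] = 1 − (1−0.40) × (1−0.081600) = 0.448960
P(Zone A lost) [AND] = 0.448960 × 0.28 = 0.125709
P(Release chain lost) [AND] = 0.30 × 0.36 × 0.31 = 0.033480
P(Fire suppression does not activate) [OR] = 1 − (1−0.125709) × (1−0.033480) = 0.154980
Rounded to 4 decimal places: P(Fire suppression does not activate) ≈ 0.1550.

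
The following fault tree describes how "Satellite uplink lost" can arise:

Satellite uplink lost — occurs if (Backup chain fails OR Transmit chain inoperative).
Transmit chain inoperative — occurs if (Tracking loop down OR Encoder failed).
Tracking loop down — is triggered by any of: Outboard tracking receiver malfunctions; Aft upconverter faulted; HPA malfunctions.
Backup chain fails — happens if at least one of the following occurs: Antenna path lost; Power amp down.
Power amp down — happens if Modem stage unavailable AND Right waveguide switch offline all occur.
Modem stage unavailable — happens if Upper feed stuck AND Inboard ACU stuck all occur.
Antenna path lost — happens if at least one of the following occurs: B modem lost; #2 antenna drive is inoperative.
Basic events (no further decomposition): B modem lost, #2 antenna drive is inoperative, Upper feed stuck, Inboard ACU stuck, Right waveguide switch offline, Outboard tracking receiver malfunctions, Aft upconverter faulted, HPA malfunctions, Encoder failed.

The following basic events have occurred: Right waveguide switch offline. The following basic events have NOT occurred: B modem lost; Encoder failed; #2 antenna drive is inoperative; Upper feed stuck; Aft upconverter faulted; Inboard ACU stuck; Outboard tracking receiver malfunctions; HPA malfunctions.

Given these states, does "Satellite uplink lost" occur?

Antenna path lost [OR]: B modem lost=not, #2 antenna drive is inoperative=not → no input occurs → does not occur.
Modem stage unavailable [AND]: Upper feed stuck=not, Inboard ACU stuck=not → not all inputs occur → does not occur.
Power amp down [AND]: Modem stage unavailable=not, Right waveguide switch offline=occurs → not all inputs occur → does not occur.
Backup chain fails [OR]: Antenna path lost=not, Power amp down=not → no input occurs → does not occur.
Tracking loop down [OR]: Outboard tracking receiver malfunctions=not, Aft upconverter faulted=not, HPA malfunctions=not → no input occurs → does not occur.
Transmit chain inoperative [OR]: Tracking loop down=not, Encoder failed=not → no input occurs → does not occur.
Satellite uplink lost [OR]: Backup chain fails=not, Transmit chain inoperative=not → no input occurs → does not occur.

No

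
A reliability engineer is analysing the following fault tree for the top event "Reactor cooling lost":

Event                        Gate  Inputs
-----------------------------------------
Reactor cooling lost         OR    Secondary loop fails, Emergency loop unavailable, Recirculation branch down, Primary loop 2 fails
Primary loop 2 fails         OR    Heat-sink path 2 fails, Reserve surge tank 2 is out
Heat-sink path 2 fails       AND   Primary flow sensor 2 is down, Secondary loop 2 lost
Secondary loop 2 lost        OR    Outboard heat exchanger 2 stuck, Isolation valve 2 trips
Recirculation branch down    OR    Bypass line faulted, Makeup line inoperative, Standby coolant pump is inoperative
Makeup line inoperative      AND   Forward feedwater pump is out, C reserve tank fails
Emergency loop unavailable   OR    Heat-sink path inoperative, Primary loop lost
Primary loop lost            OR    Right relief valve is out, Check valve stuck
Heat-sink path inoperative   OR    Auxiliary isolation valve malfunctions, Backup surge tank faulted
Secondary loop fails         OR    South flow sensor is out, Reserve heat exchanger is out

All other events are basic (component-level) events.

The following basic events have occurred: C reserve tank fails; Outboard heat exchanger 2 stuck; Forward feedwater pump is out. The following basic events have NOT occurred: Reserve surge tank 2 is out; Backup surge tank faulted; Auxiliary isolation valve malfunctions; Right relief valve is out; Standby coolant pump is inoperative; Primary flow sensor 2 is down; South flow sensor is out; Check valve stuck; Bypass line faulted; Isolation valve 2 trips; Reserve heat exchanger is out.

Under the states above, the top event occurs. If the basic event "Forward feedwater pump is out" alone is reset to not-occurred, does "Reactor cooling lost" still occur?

Counterfactual: set "Forward feedwater pump is out" to not occurred.
Secondary loop fails [OR]: South flow sensor is out=not, Reserve heat exchanger is out=not → no input occurs → does not occur.
Heat-sink path inoperative [OR]: Auxiliary isolation valve malfunctions=not, Backup surge tank faulted=not → no input occurs → does not occur.
Primary loop lost [OR]: Right relief valve is out=not, Check valve stuck=not → no input occurs → does not occur.
Emergency loop unavailable [OR]: Heat-sink path inoperative=not, Primary loop lost=not → no input occurs → does not occur.
Makeup line inoperative [AND]: Forward feedwater pump is out=not, C reserve tank fails=occurs → not all inputs occur → does not occur.
Recirculation branch down [OR]: Bypass line faulted=not, Makeup line inoperative=not, Standby coolant pump is inoperative=not → no input occurs → does not occur.
Secondary loop 2 lost [OR]: Outboard heat exchanger 2 stuck=occurs, Isolation valve 2 trips=not → at least one input occurs → occurs.
Heat-sink path 2 fails [AND]: Primary flow sensor 2 is down=not, Secondary loop 2 lost=occurs → not all inputs occur → does not occur.
Primary loop 2 fails [OR]: Heat-sink path 2 fails=not, Reserve surge tank 2 is out=not → no input occurs → does not occur.
Reactor cooling lost [OR]: Secondary loop fails=not, Emergency loop unavailable=not, Recirculation branch down=not, Primary loop 2 fails=not → no input occurs → does not occur.

No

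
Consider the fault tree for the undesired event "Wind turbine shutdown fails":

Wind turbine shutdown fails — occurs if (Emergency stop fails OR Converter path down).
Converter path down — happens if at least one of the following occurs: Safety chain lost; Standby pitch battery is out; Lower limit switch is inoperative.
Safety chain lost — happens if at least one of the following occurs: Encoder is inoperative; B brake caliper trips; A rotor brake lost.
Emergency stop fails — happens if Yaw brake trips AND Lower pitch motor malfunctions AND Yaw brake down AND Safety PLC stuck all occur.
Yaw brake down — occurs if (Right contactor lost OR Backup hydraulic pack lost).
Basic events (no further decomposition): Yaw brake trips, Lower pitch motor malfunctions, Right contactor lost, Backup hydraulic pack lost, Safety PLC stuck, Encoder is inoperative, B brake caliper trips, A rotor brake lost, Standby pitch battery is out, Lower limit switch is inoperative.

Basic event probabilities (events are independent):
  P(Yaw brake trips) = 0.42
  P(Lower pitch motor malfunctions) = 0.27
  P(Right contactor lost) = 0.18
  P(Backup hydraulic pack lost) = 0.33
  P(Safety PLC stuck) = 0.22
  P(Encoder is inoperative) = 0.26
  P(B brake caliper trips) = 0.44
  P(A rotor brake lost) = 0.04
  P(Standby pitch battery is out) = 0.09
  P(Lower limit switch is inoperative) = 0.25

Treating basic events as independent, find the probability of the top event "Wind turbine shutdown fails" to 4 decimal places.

0.7315

P(Yaw brake down) [OR] = 1 − (1−0.18) × (1−0.33) = 0.450600
P(Emergency stop fails) [AND] = 0.42 × 0.27 × 0.450600 × 0.22 = 0.011242
P(Safety chain lost) [OR] = 1 − (1−0.26) × (1−0.44) × (1−0.04) = 0.602176
P(Converter path down) [OR] = 1 − (1−0.602176) × (1−0.09) × (1−0.25) = 0.728485
P(Wind turbine shutdown fails) [OR] = 1 − (1−0.011242) × (1−0.728485) = 0.731537
Rounded to 4 decimal places: P(Wind turbine shutdown fails) ≈ 0.7315.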